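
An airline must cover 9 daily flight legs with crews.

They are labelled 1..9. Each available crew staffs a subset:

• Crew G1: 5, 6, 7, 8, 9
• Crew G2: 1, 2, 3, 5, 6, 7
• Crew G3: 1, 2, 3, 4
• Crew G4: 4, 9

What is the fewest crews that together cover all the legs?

2

G1 and G3 together: G1 ∪ G3 = {1, 2, 3, 4, 5, 6, 7, 8, 9} — every leg is covered.
No single crew has all 9 legs (the largest, G2, has 6), so 2 is optimal.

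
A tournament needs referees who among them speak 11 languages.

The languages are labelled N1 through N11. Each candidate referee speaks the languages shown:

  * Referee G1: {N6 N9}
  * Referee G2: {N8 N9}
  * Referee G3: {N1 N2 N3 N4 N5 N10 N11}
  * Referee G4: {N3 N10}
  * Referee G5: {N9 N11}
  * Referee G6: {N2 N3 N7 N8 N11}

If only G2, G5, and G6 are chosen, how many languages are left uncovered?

Union of G2, G5, G6 = {N2, N3, N7, N8, N9, N11}.
Not covered: N1, N4, N5, N6, N10 — 5 languages.

5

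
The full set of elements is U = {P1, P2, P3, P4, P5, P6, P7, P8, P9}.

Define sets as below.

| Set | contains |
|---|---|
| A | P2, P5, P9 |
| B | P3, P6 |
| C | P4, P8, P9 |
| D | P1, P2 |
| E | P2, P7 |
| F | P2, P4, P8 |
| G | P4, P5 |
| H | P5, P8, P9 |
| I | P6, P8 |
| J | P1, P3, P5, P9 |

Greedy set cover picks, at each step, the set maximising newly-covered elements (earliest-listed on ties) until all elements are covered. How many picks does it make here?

Greedy: pick J (covers 4 new) → pick F (covers 3 new) → pick B (covers 1 new) → pick E (covers 1 new). Total picks: 4.

4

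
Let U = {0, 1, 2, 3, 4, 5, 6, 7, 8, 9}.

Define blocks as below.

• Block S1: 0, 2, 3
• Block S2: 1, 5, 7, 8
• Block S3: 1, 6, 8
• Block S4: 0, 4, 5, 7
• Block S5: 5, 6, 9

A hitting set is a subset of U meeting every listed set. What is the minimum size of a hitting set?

3

Take H = {2, 5, 6}. Each listed block contains at least one of these, so H is a hitting set of size 3.
No choice of 2 elements meets every block, so 3 is the minimum.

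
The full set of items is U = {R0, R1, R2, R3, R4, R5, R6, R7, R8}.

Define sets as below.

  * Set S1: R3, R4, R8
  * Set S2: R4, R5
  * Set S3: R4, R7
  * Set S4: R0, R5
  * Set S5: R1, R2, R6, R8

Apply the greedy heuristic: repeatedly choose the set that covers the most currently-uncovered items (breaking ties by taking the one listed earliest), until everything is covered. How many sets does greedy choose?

4

Greedy: pick S5 (covers 4 new) → pick S1 (covers 2 new) → pick S4 (covers 2 new) → pick S3 (covers 1 new). Total picks: 4.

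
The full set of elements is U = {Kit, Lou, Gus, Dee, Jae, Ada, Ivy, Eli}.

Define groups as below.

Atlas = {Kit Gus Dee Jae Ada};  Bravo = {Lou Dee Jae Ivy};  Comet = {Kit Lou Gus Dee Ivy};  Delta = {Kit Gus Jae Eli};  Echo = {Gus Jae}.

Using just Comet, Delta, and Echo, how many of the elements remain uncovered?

Union of Comet, Delta, Echo = {Kit, Lou, Gus, Dee, Jae, Ivy, Eli}.
Not covered: Ada — 1 element.

1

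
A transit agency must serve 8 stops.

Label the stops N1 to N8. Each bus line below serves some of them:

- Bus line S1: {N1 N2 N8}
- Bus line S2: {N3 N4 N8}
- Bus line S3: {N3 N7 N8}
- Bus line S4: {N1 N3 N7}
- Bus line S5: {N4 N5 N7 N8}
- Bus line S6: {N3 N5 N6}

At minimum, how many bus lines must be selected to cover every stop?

3

Take {S1, S5, S6}. Their union is {N1, N2, N3, N4, N5, N6, N7, N8}, which is all 8 stops.
Only S1 contains N2, so S1 is forced; the remaining 5 stops need at least 2 more bus lines (each remaining bus line adds at most 3) — so at least 3 bus lines are needed, and 3 is optimal.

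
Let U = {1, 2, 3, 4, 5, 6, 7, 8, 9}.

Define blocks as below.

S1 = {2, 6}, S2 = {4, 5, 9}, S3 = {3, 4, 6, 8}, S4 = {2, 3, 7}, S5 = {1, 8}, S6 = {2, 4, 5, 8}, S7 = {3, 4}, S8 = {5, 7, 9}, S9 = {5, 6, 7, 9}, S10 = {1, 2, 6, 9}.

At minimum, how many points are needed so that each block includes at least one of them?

The 4 points {2, 3, 5, 8} hit every block.
The blocks S1, S5, S7, S8 are pairwise disjoint, so any hitting set needs a separate point for each — at least 4. Hence 4 is optimal.

4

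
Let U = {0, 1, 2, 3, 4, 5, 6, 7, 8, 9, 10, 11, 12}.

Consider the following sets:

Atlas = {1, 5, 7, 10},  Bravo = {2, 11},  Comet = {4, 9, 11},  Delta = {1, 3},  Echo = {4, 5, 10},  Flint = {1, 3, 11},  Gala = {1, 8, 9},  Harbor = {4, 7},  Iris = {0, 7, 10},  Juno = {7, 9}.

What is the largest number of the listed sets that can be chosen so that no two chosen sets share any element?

4

Bravo, Delta, Echo, Juno are pairwise disjoint (Bravo={2,11}; Delta={1,3}; Echo={4,5,10}; Juno={7,9}).
Every remaining set overlaps one of these, and no 5 of the listed sets are pairwise disjoint, so 4 is the maximum.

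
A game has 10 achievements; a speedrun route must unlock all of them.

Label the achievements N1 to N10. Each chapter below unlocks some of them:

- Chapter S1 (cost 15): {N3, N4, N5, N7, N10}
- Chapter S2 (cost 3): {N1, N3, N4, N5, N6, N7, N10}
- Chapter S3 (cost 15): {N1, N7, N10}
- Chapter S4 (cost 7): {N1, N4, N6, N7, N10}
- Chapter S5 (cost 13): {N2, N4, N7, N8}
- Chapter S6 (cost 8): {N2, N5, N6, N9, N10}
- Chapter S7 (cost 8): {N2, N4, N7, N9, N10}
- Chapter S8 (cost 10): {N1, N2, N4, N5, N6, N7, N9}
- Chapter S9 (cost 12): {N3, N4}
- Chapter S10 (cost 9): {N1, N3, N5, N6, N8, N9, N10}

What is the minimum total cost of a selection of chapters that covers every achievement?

17

S7, S10 together cover every achievement (S7 ∪ S10 = {N1, N2, N3, N4, N5, N6, N7, N8, N9, N10}); total cost 8 + 9 = 17.
The greedy pick S2, S6, S10 costs 20; no covering selection beats 17.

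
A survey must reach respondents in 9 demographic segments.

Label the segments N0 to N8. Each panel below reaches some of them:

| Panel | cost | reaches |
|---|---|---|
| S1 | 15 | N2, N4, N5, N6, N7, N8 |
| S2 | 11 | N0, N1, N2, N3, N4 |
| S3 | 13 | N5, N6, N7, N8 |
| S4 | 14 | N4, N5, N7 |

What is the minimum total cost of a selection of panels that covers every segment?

24

S2, S3 together cover every segment (S2 ∪ S3 = {N0, N1, N2, N3, N4, N5, N6, N7, N8}); total cost 11 + 13 = 24.
No covering selection has total cost below 24.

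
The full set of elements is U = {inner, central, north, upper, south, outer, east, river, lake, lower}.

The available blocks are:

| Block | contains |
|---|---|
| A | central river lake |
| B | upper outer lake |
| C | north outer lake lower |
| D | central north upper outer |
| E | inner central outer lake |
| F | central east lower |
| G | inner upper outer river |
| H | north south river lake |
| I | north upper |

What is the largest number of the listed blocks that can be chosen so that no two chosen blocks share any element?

B, F are pairwise disjoint (B={upper,outer,lake}; F={central,east,lower}).
Every remaining block overlaps one of these, and no 3 of the listed blocks are pairwise disjoint, so 2 is the maximum.

2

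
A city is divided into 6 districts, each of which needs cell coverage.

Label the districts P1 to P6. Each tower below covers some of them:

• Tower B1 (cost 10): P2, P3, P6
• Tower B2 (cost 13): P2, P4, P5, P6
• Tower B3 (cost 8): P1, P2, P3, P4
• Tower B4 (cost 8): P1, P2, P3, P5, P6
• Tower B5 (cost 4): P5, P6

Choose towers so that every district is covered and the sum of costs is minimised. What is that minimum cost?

B3, B5 together cover every district (B3 ∪ B5 = {P1, P2, P3, P4, P5, P6}); total cost 8 + 4 = 12.
The greedy pick B4, B3 costs 16; no covering selection beats 12.

12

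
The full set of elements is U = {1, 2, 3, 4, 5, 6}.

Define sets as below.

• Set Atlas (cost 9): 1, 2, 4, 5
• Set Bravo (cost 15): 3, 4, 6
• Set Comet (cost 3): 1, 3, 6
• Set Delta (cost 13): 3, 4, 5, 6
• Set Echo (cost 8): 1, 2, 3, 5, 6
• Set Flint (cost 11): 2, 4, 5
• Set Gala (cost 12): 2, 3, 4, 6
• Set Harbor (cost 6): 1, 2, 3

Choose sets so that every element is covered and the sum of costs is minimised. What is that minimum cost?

12

Atlas, Comet together cover every element (Atlas ∪ Comet = {1, 2, 3, 4, 5, 6}); total cost 9 + 3 = 12.
No covering selection has total cost below 12.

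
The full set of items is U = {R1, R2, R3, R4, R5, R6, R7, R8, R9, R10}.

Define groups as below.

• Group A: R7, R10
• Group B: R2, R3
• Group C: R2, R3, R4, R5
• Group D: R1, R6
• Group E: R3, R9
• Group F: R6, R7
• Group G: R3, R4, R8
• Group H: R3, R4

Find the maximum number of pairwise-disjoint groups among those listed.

A, C, D are pairwise disjoint (A={R7,R10}; C={R2,R3,R4,R5}; D={R1,R6}).
Every remaining group overlaps one of these, and no 4 of the listed groups are pairwise disjoint, so 3 is the maximum.

3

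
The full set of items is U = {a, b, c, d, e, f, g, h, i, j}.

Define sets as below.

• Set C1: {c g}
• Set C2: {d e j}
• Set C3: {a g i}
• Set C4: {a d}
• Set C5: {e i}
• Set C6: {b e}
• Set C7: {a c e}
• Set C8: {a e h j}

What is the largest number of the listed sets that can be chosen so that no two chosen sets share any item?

C1, C4, C6 are pairwise disjoint (C1={c,g}; C4={a,d}; C6={b,e}).
Every remaining set overlaps one of these, and no 4 of the listed sets are pairwise disjoint, so 3 is the maximum.

3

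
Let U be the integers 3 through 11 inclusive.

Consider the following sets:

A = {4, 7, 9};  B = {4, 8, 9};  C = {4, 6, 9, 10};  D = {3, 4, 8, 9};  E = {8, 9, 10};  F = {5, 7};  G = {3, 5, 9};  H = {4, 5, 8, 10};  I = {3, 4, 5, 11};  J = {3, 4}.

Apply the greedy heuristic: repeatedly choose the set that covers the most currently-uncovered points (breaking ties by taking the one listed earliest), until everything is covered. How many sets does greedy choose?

4

Greedy: pick C (covers 4 new) → pick I (covers 3 new) → pick A (covers 1 new) → pick B (covers 1 new). Total picks: 4.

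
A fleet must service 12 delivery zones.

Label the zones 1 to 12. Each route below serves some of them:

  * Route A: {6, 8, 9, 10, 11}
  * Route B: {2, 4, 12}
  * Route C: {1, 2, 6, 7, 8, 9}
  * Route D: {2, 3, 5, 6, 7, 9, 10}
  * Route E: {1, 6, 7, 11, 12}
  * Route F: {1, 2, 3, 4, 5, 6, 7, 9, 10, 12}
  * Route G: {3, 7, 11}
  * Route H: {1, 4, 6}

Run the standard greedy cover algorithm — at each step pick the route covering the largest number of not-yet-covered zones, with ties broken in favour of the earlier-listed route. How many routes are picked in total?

2

Greedy: pick F (covers 10 new) → pick A (covers 2 new). Total picks: 2.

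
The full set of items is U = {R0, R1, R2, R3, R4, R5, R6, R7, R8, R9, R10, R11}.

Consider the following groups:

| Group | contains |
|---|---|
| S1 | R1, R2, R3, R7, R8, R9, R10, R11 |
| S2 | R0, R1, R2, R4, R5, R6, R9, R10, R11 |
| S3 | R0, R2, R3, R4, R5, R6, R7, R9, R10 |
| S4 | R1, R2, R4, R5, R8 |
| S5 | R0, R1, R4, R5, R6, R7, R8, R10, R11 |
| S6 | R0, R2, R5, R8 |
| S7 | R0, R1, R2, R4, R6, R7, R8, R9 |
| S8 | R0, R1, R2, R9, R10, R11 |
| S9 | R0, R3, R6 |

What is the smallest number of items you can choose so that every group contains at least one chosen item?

2

The 2 items {R0, R1} hit every group.
The groups S4, S9 are pairwise disjoint, so any hitting set needs a separate item for each — at least 2. Hence 2 is optimal.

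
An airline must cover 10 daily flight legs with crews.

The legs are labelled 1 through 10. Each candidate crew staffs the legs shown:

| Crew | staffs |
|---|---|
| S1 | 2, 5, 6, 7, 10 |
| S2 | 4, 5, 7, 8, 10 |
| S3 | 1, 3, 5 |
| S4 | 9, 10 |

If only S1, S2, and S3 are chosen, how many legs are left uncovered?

1

Union of S1, S2, S3 = {1, 2, 3, 4, 5, 6, 7, 8, 10}.
Not covered: 9 — 1 leg.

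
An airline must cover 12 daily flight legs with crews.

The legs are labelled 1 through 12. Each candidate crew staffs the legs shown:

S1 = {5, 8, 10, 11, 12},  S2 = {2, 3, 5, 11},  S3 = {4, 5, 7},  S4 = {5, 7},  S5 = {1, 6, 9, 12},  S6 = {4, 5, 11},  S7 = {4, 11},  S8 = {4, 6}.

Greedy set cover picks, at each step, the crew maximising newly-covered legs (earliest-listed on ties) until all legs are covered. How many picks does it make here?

Greedy: pick S1 (covers 5 new) → pick S5 (covers 3 new) → pick S2 (covers 2 new) → pick S3 (covers 2 new). Total picks: 4.

4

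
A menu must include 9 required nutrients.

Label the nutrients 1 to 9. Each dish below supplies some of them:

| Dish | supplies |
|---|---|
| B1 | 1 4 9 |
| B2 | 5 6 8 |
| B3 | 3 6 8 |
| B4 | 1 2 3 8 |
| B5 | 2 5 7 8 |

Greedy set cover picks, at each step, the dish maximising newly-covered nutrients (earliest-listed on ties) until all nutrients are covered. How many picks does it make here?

4

Greedy: pick B4 (covers 4 new) → pick B1 (covers 2 new) → pick B2 (covers 2 new) → pick B5 (covers 1 new). Total picks: 4.
(The true minimum cover uses only 3 dishes, so greedy is not optimal here.)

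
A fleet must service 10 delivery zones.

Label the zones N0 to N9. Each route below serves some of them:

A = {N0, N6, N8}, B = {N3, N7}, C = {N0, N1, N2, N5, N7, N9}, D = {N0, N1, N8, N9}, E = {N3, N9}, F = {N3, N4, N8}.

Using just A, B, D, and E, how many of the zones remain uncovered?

3

Union of A, B, D, E = {N0, N1, N3, N6, N7, N8, N9}.
Not covered: N2, N4, N5 — 3 zones.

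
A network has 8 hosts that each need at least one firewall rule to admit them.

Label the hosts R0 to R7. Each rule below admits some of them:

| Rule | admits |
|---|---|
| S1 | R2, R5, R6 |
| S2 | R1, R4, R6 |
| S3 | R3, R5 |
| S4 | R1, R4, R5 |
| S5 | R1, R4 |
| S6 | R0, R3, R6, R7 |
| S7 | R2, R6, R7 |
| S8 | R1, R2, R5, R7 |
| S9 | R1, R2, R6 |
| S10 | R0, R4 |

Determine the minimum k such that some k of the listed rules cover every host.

Take {S1, S2, S6}. Their union is {R0, R1, R2, R3, R4, R5, R6, R7}, which is all 8 hosts.
No 2 of the 10 rules cover everything (all 45 combinations miss at least one host), so 3 is optimal.

3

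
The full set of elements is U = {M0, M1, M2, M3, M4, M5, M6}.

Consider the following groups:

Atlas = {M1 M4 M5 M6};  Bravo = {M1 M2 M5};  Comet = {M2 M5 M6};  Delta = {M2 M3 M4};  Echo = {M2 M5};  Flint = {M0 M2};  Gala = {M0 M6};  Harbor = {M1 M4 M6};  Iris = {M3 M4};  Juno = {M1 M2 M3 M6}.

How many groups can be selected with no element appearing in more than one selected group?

Bravo, Gala, Iris are pairwise disjoint (Bravo={M1,M2,M5}; Gala={M0,M6}; Iris={M3,M4}).
Every remaining group overlaps one of these, and no 4 of the listed groups are pairwise disjoint, so 3 is the maximum.

3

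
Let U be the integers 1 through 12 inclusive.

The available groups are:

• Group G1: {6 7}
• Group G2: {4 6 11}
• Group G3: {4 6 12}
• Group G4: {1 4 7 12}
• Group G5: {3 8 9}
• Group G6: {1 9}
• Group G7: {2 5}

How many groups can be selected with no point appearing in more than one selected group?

G4, G5, G7 are pairwise disjoint (G4={1,4,7,12}; G5={3,8,9}; G7={2,5}).
Every remaining group overlaps one of these, and no 4 of the listed groups are pairwise disjoint, so 3 is the maximum.

3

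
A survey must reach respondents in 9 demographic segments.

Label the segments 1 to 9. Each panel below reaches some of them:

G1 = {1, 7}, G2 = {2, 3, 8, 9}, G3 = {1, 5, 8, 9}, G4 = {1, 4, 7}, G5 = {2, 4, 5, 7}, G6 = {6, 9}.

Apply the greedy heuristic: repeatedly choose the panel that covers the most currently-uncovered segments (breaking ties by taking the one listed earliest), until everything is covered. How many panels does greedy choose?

4

Greedy: pick G2 (covers 4 new) → pick G4 (covers 3 new) → pick G3 (covers 1 new) → pick G6 (covers 1 new). Total picks: 4.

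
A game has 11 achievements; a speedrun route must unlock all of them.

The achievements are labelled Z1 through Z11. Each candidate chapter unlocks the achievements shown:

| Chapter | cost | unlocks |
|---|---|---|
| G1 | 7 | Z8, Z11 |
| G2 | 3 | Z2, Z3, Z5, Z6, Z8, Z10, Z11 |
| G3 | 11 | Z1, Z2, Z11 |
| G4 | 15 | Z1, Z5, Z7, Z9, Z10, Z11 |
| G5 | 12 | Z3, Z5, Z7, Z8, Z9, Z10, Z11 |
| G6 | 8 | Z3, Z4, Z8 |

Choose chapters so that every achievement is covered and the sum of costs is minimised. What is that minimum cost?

26

G2, G4, G6 together cover every achievement (G2 ∪ G4 ∪ G6 = {Z1, Z2, Z3, Z4, Z5, Z6, Z7, Z8, Z9, Z10, Z11}); total cost 3 + 15 + 8 = 26.
No covering selection has total cost below 26.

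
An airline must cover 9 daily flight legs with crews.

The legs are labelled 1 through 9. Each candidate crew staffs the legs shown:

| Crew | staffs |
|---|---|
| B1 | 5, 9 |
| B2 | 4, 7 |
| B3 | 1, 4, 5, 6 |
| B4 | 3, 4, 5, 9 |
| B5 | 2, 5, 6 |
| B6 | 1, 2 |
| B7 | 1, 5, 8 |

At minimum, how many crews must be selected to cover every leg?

B2 and B4 and B5 and B7 together: B2 ∪ B4 ∪ B5 ∪ B7 = {1, 2, 3, 4, 5, 6, 7, 8, 9} — every leg is covered.
Only B4 contains 3, so B4 is forced; the remaining 5 legs need at least 3 more crews (each remaining crew adds at most 2) — so at least 4 crews are needed, and 4 is optimal.

4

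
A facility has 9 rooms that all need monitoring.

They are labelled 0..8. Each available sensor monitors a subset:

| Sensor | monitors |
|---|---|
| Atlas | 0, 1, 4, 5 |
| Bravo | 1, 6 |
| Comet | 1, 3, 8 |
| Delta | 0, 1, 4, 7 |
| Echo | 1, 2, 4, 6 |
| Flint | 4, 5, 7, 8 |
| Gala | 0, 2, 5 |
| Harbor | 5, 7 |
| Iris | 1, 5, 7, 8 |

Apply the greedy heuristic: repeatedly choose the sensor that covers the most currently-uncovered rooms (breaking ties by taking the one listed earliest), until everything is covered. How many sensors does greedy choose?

Greedy: pick Atlas (covers 4 new) → pick Comet (covers 2 new) → pick Echo (covers 2 new) → pick Delta (covers 1 new). Total picks: 4.

4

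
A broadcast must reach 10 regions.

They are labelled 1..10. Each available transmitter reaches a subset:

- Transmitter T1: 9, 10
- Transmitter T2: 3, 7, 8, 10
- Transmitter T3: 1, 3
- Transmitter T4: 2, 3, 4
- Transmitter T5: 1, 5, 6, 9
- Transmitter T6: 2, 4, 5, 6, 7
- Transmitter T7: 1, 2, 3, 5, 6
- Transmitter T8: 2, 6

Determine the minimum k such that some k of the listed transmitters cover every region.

T2 and T4 and T5 together: T2 ∪ T4 ∪ T5 = {1, 2, 3, 4, 5, 6, 7, 8, 9, 10} — every region is covered.
Only T2 contains 8, so T2 is forced; the remaining 6 regions need at least 2 more transmitters (each remaining transmitter adds at most 4) — so at least 3 transmitters are needed, and 3 is optimal.

3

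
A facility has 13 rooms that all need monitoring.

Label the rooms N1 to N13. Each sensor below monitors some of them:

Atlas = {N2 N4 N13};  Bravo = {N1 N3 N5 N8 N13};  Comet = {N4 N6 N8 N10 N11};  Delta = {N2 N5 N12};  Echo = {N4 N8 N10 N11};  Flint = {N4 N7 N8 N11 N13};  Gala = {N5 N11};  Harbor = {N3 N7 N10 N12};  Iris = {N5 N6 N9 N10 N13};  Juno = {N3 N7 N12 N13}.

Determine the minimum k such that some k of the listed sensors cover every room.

Bravo and Delta and Flint and Iris together: Bravo ∪ Delta ∪ Flint ∪ Iris = {N1, N2, N3, N4, N5, N6, N7, N8, N9, N10, N11, N12, N13} — every room is covered.
No 3 of the 10 sensors cover everything (all 120 combinations miss at least one room), so 4 is optimal.

4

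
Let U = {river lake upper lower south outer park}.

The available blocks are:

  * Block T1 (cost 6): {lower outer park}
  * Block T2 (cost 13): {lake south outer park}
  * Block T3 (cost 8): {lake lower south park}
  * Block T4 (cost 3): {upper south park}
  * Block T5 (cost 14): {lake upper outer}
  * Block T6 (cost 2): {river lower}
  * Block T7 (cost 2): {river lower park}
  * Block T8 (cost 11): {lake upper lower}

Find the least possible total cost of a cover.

18

T2, T4, T7 together cover every point (T2 ∪ T4 ∪ T7 = {river, lake, upper, lower, south, outer, park}); total cost 13 + 3 + 2 = 18.
The greedy pick T7, T4, T1, T3 costs 19; no covering selection beats 18.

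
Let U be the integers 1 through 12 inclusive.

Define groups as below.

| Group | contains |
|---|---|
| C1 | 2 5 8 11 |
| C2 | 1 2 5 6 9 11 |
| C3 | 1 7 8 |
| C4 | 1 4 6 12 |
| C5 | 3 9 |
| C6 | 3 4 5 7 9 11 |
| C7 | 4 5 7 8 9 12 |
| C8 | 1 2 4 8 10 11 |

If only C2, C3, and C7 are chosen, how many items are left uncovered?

2

Union of C2, C3, C7 = {1, 2, 4, 5, 6, 7, 8, 9, 11, 12}.
Not covered: 3, 10 — 2 items.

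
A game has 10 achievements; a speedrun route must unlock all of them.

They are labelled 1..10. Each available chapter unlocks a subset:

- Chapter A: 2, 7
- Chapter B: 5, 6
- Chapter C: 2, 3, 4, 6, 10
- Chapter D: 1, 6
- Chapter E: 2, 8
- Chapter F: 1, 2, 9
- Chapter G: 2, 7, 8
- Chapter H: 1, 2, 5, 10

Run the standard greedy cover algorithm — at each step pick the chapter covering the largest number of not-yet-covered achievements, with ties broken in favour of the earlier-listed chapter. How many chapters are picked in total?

Greedy: pick C (covers 5 new) → pick F (covers 2 new) → pick G (covers 2 new) → pick B (covers 1 new). Total picks: 4.

4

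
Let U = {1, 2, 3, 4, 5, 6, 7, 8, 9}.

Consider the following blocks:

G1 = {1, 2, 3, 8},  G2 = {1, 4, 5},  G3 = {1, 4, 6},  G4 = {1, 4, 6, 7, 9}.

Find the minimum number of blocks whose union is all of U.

G1, G2, and G4 cover everything between them: the union {1, 2, 3, 4, 5, 6, 7, 8, 9} is all of U.
Only G1 contains 2, so G1 is forced; the remaining 5 items need at least 2 more blocks (each remaining block adds at most 4) — so at least 3 blocks are needed, and 3 is optimal.

3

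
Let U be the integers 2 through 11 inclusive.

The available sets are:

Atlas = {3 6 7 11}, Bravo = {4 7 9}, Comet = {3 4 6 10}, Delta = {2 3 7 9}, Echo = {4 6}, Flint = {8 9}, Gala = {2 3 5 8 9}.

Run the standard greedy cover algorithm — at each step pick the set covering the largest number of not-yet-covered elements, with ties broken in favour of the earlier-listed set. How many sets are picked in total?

Greedy: pick Gala (covers 5 new) → pick Atlas (covers 3 new) → pick Comet (covers 2 new). Total picks: 3.

3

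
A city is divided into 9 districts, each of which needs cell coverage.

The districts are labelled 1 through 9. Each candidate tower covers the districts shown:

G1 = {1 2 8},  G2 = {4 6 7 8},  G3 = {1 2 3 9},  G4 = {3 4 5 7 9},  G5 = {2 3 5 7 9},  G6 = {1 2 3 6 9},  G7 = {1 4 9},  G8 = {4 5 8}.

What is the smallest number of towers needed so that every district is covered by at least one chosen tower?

3

Take {G2, G3, G4}. Their union is {1, 2, 3, 4, 5, 6, 7, 8, 9}, which is all 9 districts.
No 2 of the 8 towers cover everything (all 28 combinations miss at least one district), so 3 is optimal.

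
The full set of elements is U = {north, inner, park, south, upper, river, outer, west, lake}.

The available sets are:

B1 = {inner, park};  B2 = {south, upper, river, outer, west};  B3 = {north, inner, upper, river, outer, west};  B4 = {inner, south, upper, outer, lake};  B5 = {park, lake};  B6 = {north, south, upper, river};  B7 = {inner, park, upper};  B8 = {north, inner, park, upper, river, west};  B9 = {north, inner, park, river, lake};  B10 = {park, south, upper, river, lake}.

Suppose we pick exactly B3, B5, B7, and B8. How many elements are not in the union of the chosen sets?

1

Union of B3, B5, B7, B8 = {north, inner, park, upper, river, outer, west, lake}.
Not covered: south — 1 element.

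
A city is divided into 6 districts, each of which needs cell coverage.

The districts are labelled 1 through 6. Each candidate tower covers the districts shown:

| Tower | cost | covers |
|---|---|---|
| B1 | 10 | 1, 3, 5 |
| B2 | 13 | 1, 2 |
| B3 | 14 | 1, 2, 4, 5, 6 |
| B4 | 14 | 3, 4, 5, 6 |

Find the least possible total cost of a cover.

B1, B3 together cover every district (B1 ∪ B3 = {1, 2, 3, 4, 5, 6}); total cost 10 + 14 = 24.
No covering selection has total cost below 24.

24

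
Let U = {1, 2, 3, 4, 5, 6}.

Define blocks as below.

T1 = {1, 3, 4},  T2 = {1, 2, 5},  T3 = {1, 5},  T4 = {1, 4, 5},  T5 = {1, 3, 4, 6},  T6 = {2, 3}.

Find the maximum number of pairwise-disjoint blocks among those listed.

2

T3, T6 are pairwise disjoint (T3={1,5}; T6={2,3}).
Every remaining block overlaps one of these, and no 3 of the listed blocks are pairwise disjoint, so 2 is the maximum.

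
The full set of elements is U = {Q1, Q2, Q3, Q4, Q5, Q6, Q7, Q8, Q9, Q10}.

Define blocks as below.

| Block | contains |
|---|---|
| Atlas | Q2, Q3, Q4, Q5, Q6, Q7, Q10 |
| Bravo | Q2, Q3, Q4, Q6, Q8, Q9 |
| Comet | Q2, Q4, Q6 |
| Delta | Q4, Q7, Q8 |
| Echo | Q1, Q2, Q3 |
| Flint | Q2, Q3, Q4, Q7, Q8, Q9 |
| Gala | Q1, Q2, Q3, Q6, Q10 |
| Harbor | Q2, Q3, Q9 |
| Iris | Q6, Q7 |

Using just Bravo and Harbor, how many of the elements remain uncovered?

Union of Bravo, Harbor = {Q2, Q3, Q4, Q6, Q8, Q9}.
Not covered: Q1, Q5, Q7, Q10 — 4 elements.

4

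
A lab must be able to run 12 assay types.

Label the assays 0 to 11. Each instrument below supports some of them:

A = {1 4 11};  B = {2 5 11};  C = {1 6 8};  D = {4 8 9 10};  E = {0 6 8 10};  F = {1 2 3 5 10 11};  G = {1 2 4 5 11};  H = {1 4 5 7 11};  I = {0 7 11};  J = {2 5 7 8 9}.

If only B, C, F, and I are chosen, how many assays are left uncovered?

Union of B, C, F, I = {0, 1, 2, 3, 5, 6, 7, 8, 10, 11}.
Not covered: 4, 9 — 2 assays.

2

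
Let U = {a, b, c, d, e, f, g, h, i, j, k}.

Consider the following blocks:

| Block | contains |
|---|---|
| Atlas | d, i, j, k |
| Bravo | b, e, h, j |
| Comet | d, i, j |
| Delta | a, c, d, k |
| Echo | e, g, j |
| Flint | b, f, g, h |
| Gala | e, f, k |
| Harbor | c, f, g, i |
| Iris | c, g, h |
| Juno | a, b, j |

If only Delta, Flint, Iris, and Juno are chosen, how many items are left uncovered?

2

Union of Delta, Flint, Iris, Juno = {a, b, c, d, f, g, h, j, k}.
Not covered: e, i — 2 items.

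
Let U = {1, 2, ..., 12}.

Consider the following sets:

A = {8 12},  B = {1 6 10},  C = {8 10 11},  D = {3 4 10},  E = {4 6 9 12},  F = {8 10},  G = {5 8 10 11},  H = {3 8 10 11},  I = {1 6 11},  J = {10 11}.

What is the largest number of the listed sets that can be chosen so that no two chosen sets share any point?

3

A, D, I are pairwise disjoint (A={8,12}; D={3,4,10}; I={1,6,11}).
Every remaining set overlaps one of these, and no 4 of the listed sets are pairwise disjoint, so 3 is the maximum.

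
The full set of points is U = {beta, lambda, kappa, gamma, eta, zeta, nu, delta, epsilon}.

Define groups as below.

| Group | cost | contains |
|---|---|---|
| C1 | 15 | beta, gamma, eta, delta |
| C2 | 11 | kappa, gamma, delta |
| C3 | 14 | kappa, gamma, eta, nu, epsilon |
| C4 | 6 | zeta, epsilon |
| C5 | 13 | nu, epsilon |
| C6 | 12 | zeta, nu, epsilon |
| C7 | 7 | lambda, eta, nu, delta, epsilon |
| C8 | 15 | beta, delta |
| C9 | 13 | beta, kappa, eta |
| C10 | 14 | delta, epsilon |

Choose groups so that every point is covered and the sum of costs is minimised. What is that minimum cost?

C2, C4, C7, C9 together cover every point (C2 ∪ C4 ∪ C7 ∪ C9 = {beta, lambda, kappa, gamma, eta, zeta, nu, delta, epsilon}); total cost 11 + 6 + 7 + 13 = 37.
No covering selection has total cost below 37.

37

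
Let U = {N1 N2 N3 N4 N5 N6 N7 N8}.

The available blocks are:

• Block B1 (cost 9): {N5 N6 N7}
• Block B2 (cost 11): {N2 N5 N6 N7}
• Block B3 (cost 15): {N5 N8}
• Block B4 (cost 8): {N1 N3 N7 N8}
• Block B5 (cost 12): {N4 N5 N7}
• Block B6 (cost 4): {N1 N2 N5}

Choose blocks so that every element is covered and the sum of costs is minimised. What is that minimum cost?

31

B2, B4, B5 together cover every element (B2 ∪ B4 ∪ B5 = {N1, N2, N3, N4, N5, N6, N7, N8}); total cost 11 + 8 + 12 = 31.
The greedy pick B6, B4, B1, B5 costs 33; no covering selection beats 31.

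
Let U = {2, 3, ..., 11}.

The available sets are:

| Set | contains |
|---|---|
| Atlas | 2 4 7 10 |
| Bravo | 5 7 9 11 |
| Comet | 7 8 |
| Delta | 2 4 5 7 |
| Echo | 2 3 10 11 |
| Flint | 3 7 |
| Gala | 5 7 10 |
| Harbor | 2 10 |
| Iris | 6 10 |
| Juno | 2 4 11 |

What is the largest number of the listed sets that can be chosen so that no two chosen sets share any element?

3

Flint, Iris, Juno are pairwise disjoint (Flint={3,7}; Iris={6,10}; Juno={2,4,11}).
Every remaining set overlaps one of these, and no 4 of the listed sets are pairwise disjoint, so 3 is the maximum.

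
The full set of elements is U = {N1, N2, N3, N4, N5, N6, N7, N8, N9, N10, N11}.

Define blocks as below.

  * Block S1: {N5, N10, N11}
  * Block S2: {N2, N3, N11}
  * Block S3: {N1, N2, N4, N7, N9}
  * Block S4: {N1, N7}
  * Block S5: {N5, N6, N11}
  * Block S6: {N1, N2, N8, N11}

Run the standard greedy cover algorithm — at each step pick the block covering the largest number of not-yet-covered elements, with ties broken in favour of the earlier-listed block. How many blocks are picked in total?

Greedy: pick S3 (covers 5 new) → pick S1 (covers 3 new) → pick S2 (covers 1 new) → pick S5 (covers 1 new) → pick S6 (covers 1 new). Total picks: 5.

5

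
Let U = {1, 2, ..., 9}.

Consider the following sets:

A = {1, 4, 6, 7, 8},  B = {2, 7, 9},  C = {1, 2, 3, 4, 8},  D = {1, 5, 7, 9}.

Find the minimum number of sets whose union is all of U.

A, C, and D cover everything between them: the union {1, 2, 3, 4, 5, 6, 7, 8, 9} is all of U.
Only C contains 3, so C is forced; the remaining 4 items need at least 2 more sets (each remaining set adds at most 3) — so at least 3 sets are needed, and 3 is optimal.

3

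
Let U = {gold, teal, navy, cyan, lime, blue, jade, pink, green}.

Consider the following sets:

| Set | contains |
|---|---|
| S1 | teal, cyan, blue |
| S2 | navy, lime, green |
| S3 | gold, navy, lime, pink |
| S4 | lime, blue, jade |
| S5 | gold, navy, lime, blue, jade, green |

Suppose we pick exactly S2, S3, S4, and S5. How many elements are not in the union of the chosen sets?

Union of S2, S3, S4, S5 = {gold, navy, lime, blue, jade, pink, green}.
Not covered: teal, cyan — 2 elements.

2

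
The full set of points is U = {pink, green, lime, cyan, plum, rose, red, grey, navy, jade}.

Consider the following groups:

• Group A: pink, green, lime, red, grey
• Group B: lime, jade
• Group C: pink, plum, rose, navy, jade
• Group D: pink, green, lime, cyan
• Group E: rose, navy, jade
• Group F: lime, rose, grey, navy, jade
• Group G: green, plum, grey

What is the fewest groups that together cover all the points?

Take {A, C, D}. Their union is {pink, green, lime, cyan, plum, rose, red, grey, navy, jade}, which is all 10 points.
Only D contains cyan, so D is forced; the remaining 6 points need at least 2 more groups (each remaining group adds at most 4) — so at least 3 groups are needed, and 3 is optimal.

3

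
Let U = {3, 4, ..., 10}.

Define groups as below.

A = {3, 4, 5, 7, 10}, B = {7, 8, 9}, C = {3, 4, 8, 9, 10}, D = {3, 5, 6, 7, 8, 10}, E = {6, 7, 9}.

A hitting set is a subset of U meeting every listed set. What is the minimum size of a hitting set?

H = {3, 7} meets every group (each contains at least one member of H), and |H| = 2.
No single element lies in every group, so at least 2 are needed and 2 is optimal.

2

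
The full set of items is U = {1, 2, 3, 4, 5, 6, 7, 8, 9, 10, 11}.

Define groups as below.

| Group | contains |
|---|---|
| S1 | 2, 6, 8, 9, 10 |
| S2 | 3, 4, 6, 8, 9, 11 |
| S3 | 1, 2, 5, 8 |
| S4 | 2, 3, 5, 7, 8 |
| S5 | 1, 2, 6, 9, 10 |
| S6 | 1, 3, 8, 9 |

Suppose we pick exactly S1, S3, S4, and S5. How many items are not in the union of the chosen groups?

2

Union of S1, S3, S4, S5 = {1, 2, 3, 5, 6, 7, 8, 9, 10}.
Not covered: 4, 11 — 2 items.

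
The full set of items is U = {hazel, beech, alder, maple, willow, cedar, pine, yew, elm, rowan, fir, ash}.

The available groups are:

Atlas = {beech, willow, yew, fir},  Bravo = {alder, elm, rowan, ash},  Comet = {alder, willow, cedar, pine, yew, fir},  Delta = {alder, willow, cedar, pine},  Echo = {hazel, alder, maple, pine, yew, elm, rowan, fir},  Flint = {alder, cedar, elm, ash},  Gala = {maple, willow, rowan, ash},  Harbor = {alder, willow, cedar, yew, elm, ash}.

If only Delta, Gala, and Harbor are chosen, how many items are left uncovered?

Union of Delta, Gala, Harbor = {alder, maple, willow, cedar, pine, yew, elm, rowan, ash}.
Not covered: hazel, beech, fir — 3 items.

3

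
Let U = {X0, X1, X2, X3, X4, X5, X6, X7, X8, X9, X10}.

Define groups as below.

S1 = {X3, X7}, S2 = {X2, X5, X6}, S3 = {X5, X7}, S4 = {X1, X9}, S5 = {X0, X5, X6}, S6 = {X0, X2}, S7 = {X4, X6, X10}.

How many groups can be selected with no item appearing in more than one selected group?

S1, S4, S6, S7 are pairwise disjoint (S1={X3,X7}; S4={X1,X9}; S6={X0,X2}; S7={X4,X6,X10}).
Every remaining group overlaps one of these, and no 5 of the listed groups are pairwise disjoint, so 4 is the maximum.

4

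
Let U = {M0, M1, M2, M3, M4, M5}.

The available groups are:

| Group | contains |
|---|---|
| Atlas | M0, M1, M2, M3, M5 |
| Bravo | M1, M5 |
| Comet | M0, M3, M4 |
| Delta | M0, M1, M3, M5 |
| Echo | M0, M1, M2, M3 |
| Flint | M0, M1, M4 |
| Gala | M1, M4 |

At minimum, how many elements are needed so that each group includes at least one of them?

Take H = {M1, M4}. Each listed group contains at least one of these, so H is a hitting set of size 2.
The groups Bravo, Comet are pairwise disjoint, so any hitting set needs a separate element for each — at least 2. Hence 2 is optimal.

2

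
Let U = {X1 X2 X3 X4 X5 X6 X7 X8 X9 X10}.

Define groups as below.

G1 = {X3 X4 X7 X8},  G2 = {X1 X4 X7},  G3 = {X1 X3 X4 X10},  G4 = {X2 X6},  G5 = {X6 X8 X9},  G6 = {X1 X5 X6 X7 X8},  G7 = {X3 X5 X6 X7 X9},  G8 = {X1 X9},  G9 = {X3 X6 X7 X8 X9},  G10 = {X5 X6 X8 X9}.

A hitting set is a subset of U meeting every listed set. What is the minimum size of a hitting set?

The 3 points {X1, X3, X6} hit every group.
The groups G1, G4, G8 are pairwise disjoint, so any hitting set needs a separate point for each — at least 3. Hence 3 is optimal.

3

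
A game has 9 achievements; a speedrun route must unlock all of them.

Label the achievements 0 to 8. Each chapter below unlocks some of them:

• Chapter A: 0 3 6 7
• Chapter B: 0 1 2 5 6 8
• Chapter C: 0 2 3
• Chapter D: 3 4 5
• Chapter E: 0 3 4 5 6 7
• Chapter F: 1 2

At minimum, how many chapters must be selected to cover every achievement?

Take {B, E}. Their union is {0, 1, 2, 3, 4, 5, 6, 7, 8}, which is all 9 achievements.
No single chapter has all 9 achievements (the largest, B, has 6), so 2 is optimal.

2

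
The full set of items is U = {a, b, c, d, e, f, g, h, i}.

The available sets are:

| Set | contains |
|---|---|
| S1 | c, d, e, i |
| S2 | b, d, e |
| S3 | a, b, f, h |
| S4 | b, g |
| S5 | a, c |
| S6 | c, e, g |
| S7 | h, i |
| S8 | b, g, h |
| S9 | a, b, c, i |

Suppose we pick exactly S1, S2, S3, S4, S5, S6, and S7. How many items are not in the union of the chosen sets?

0

Union of S1, S2, S3, S4, S5, S6, S7 = {a, b, c, d, e, f, g, h, i} — that's every item, so 0 are uncovered.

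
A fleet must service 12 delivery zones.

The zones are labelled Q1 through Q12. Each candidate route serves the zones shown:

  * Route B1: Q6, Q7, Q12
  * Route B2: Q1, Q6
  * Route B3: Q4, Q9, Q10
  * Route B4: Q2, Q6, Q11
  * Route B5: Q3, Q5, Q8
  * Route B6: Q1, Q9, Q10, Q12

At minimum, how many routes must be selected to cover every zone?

5

Take {B1, B3, B4, B5, B6}. Their union is {Q1, Q2, Q3, Q4, Q5, Q6, Q7, Q8, Q9, Q10, Q11, Q12}, which is all 12 zones.
No 4 of the 6 routes cover everything (all 15 combinations miss at least one zone), so 5 is optimal.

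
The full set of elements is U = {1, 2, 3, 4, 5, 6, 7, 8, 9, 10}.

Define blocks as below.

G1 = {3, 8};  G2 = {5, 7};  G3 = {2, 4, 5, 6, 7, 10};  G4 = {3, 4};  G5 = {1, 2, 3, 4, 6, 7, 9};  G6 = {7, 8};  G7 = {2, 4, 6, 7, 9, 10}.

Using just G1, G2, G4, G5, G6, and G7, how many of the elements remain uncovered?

Union of G1, G2, G4, G5, G6, G7 = {1, 2, 3, 4, 5, 6, 7, 8, 9, 10} — that's every element, so 0 are uncovered.

0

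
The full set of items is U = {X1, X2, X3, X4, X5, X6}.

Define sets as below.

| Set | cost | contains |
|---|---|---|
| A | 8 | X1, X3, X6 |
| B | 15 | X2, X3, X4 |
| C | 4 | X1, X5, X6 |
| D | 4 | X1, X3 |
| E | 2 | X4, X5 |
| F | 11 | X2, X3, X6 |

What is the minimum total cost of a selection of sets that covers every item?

17

D, E, F together cover every item (D ∪ E ∪ F = {X1, X2, X3, X4, X5, X6}); total cost 4 + 2 + 11 = 17.
The greedy pick E, C, D, F costs 21; no covering selection beats 17.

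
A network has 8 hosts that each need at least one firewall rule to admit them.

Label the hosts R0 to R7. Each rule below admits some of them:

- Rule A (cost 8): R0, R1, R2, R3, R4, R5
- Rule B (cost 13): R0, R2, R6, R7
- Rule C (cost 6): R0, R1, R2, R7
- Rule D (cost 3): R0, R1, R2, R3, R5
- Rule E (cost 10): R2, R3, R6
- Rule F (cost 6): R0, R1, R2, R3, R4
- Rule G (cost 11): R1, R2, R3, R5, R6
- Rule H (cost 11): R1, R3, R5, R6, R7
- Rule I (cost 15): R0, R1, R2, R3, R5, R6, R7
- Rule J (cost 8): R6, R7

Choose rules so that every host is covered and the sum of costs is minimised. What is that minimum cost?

16

A, J together cover every host (A ∪ J = {R0, R1, R2, R3, R4, R5, R6, R7}); total cost 8 + 8 = 16.
The greedy pick D, J, F costs 17; no covering selection beats 16.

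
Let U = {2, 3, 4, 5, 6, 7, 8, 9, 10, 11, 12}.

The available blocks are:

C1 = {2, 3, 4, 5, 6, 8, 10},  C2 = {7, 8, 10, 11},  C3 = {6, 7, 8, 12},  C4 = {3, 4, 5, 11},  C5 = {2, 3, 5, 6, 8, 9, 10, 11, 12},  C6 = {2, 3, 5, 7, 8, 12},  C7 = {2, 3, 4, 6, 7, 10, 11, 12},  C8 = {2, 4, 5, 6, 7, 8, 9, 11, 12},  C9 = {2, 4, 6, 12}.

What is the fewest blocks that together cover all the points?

2

Take {C5, C7}. Their union is {2, 3, 4, 5, 6, 7, 8, 9, 10, 11, 12}, which is all 11 points.
No single block has all 11 points (the largest, C5, has 9), so 2 is optimal.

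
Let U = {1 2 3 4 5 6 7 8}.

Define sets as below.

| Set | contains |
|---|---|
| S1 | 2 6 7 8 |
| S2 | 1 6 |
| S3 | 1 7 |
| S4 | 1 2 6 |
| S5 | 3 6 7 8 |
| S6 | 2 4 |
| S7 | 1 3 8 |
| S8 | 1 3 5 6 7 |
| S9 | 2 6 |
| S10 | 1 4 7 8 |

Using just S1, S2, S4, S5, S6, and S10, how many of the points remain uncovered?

1

Union of S1, S2, S4, S5, S6, S10 = {1, 2, 3, 4, 6, 7, 8}.
Not covered: 5 — 1 point.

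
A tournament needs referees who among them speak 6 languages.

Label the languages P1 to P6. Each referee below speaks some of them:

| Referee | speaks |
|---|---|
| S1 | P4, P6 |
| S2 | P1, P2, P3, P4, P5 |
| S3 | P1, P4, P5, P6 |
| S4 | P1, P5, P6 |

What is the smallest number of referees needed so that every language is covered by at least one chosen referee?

Take {S1, S2}. Their union is {P1, P2, P3, P4, P5, P6}, which is all 6 languages.
No single referee has all 6 languages (the largest, S2, has 5), so 2 is optimal.

2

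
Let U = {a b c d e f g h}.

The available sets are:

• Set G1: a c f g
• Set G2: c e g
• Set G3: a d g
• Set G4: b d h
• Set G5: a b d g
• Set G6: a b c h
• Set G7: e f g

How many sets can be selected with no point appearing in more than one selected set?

G2, G4 are pairwise disjoint (G2={c,e,g}; G4={b,d,h}).
Every remaining set overlaps one of these, and no 3 of the listed sets are pairwise disjoint, so 2 is the maximum.

2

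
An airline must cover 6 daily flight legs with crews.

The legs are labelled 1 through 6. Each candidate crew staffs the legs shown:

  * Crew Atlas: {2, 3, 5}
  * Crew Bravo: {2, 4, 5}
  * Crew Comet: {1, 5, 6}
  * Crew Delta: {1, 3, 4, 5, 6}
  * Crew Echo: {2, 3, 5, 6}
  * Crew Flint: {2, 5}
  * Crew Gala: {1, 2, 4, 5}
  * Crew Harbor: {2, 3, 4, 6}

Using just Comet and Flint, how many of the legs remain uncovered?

2

Union of Comet, Flint = {1, 2, 5, 6}.
Not covered: 3, 4 — 2 legs.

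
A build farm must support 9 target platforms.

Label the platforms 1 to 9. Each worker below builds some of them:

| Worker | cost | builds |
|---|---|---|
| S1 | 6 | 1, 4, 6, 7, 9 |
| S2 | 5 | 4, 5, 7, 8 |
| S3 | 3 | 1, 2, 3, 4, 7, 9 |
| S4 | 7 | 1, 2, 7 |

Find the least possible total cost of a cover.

14

S1, S2, S3 together cover every platform (S1 ∪ S2 ∪ S3 = {1, 2, 3, 4, 5, 6, 7, 8, 9}); total cost 6 + 5 + 3 = 14.
No covering selection has total cost below 14.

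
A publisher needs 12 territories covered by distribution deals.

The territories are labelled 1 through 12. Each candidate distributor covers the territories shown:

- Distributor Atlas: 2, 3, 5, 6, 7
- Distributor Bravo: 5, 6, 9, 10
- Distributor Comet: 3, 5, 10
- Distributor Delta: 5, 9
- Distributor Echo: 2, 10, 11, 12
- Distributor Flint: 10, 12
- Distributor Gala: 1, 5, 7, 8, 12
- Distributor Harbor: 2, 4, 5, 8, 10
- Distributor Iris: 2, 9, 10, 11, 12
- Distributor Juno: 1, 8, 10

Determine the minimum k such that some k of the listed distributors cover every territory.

4

Take {Atlas, Gala, Harbor, Iris}. Their union is {1, 2, 3, 4, 5, 6, 7, 8, 9, 10, 11, 12}, which is all 12 territories.
Only Harbor contains 4, so Harbor is forced; the remaining 7 territories need at least 3 more distributors (each remaining distributor adds at most 3) — so at least 4 distributors are needed, and 4 is optimal.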